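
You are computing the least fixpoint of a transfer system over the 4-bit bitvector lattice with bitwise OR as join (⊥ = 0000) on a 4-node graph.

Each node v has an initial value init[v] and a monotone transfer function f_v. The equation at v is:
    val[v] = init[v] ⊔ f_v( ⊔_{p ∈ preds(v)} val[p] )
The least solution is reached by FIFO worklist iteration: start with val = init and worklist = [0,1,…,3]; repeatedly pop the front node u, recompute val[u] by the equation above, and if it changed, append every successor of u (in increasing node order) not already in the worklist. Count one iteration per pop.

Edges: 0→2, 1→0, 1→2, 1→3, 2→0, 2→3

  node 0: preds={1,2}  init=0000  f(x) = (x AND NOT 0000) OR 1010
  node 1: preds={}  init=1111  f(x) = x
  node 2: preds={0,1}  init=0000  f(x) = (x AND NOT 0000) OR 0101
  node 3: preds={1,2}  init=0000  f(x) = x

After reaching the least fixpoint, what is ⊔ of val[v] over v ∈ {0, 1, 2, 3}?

1111

Iteration log — 5 steps:
  step 1. node 0  ⊔preds=1111  new=1111  old=0000  +wl: 
  step 2. node 1  ⊔preds=0000  new=1111  stable
  step 3. node 2  ⊔preds=1111  new=1111  old=0000  +wl: 0
  step 4. node 3  ⊔preds=1111  new=1111  old=0000  +wl: 
  step 5. node 0  ⊔preds=1111  new=1111  stable

Least fixpoint reached:
  node 0: 1111
  node 1: 1111
  node 2: 1111
  node 3: 1111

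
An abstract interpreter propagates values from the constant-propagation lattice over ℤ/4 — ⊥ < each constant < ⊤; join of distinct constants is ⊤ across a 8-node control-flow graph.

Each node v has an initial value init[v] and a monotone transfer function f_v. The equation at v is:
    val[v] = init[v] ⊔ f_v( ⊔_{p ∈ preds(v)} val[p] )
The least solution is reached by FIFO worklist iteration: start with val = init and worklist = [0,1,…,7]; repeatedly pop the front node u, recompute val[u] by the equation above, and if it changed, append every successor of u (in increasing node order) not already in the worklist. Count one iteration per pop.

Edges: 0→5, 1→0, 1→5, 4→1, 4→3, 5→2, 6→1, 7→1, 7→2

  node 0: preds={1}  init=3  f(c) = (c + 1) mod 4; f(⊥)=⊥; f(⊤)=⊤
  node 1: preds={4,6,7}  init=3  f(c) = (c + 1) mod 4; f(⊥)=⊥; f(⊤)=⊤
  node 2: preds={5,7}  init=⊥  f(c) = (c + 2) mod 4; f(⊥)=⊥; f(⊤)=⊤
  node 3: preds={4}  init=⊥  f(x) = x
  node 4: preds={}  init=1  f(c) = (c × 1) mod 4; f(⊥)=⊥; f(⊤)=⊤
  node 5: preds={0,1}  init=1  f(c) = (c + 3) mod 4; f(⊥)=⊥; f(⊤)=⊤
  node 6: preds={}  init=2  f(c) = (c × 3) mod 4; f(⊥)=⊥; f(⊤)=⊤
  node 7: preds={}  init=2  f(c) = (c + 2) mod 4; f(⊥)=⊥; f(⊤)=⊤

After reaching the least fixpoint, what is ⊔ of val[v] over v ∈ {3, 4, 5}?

Iteration log — 10 steps:
  step 1. node 0  ⊔preds=3  new=⊤  old=3  +wl: 
  step 2. node 1  ⊔preds=⊤  new=⊤  old=3  +wl: 0
  step 3. node 2  ⊔preds=⊤  new=⊤  old=⊥  +wl: 
  step 4. node 3  ⊔preds=1  new=1  old=⊥  +wl: 
  step 5. node 4  ⊔preds=⊥  new=1  stable
  step 6. node 5  ⊔preds=⊤  new=⊤  old=1  +wl: 2
  step 7. node 6  ⊔preds=⊥  new=2  stable
  step 8. node 7  ⊔preds=⊥  new=2  stable
  step 9. node 0  ⊔preds=⊤  new=⊤  stable
  step 10. node 2  ⊔preds=⊤  new=⊤  stable

Least fixpoint reached:
  node 0: ⊤
  node 1: ⊤
  node 2: ⊤
  node 3: 1
  node 4: 1
  node 5: ⊤
  node 6: 2
  node 7: 2

⊤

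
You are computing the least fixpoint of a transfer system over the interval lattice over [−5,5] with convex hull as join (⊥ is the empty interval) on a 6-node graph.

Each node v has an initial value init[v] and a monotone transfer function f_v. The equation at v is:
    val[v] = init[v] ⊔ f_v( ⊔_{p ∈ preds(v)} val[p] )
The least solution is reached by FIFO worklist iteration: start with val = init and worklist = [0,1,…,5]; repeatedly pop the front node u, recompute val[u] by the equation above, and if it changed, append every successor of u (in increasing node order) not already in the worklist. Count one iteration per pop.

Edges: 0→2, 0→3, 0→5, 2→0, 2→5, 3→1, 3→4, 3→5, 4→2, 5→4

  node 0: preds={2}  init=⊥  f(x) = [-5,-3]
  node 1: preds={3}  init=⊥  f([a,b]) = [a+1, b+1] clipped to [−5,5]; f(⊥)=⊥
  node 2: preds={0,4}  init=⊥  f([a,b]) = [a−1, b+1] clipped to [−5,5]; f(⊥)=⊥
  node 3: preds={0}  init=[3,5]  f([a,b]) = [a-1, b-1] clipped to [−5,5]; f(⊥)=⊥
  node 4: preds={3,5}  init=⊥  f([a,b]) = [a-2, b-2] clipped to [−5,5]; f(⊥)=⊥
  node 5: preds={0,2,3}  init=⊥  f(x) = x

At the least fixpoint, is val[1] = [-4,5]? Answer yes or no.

yes

Iteration log — 12 steps:
  step 1. node 0  ⊔preds=⊥  new=[-5,-3]  old=⊥  +wl: 
  step 2. node 1  ⊔preds=[3,5]  new=[4,5]  old=⊥  +wl: 
  step 3. node 2  ⊔preds=[-5,-3]  new=[-5,-2]  old=⊥  +wl: 0
  step 4. node 3  ⊔preds=[-5,-3]  new=[-5,5]  old=[3,5]  +wl: 1
  step 5. node 4  ⊔preds=[-5,5]  new=[-5,3]  old=⊥  +wl: 2
  step 6. node 5  ⊔preds=[-5,5]  new=[-5,5]  old=⊥  +wl: 4
  step 7. node 0  ⊔preds=[-5,-2]  new=[-5,-3]  stable
  step 8. node 1  ⊔preds=[-5,5]  new=[-4,5]  old=[4,5]  +wl: 
  step 9. node 2  ⊔preds=[-5,3]  new=[-5,4]  old=[-5,-2]  +wl: 0,5
  step 10. node 4  ⊔preds=[-5,5]  new=[-5,3]  stable
  step 11. node 0  ⊔preds=[-5,4]  new=[-5,-3]  stable
  step 12. node 5  ⊔preds=[-5,5]  new=[-5,5]  stable

Least fixpoint reached:
  node 0: [-5,-3]
  node 1: [-4,5]
  node 2: [-5,4]
  node 3: [-5,5]
  node 4: [-5,3]
  node 5: [-5,5]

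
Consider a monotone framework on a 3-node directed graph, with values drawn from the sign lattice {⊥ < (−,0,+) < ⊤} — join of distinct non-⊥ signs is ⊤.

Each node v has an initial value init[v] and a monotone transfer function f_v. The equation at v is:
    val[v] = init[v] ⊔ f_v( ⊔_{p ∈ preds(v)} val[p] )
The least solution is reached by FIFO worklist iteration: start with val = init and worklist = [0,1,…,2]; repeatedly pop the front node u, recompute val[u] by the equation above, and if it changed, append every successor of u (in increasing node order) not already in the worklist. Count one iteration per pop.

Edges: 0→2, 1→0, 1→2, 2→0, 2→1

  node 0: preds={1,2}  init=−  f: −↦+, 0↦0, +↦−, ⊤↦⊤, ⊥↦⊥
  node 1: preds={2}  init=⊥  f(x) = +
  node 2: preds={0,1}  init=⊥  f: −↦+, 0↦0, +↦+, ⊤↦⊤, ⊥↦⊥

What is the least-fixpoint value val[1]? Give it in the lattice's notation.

+

Trace (6 dequeues):
  [1] u=0 | in ⊥ | out − | ==
  [2] u=1 | in ⊥ | out + | prev ⊥ | push {0}
  [3] u=2 | in ⊤ | out ⊤ | prev ⊥ | push {1}
  [4] u=0 | in ⊤ | out ⊤ | prev − | push {2}
  [5] u=1 | in ⊤ | out + | ==
  [6] u=2 | in ⊤ | out ⊤ | ==

Converged values:
  [0] ⊤
  [1] +
  [2] ⊤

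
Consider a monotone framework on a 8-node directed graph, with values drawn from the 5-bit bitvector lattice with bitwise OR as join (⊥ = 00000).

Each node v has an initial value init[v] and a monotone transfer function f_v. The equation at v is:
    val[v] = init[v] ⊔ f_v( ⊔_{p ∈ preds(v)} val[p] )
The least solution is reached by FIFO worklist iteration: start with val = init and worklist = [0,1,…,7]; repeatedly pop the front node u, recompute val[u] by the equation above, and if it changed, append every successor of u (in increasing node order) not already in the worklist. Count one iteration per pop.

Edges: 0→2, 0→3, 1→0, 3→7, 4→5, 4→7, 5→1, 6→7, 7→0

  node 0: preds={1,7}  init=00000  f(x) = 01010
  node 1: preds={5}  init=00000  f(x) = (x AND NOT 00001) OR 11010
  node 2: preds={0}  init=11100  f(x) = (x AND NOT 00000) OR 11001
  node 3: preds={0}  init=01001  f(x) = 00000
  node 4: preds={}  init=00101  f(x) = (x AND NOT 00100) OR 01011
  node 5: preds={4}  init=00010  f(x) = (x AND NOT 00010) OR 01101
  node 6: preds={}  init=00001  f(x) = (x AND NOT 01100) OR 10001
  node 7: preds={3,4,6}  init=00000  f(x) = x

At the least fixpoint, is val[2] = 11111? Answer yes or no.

yes

Trace (11 dequeues):
  [1] u=0 | in 00000 | out 01010 | prev 00000 | push {}
  [2] u=1 | in 00010 | out 11010 | prev 00000 | push {0}
  [3] u=2 | in 01010 | out 11111 | prev 11100 | push {}
  [4] u=3 | in 01010 | out 01001 | ==
  [5] u=4 | in 00000 | out 01111 | prev 00101 | push {}
  [6] u=5 | in 01111 | out 01111 | prev 00010 | push {1}
  [7] u=6 | in 00000 | out 10001 | prev 00001 | push {}
  [8] u=7 | in 11111 | out 11111 | prev 00000 | push {}
  [9] u=0 | in 11111 | out 01010 | ==
  [10] u=1 | in 01111 | out 11110 | prev 11010 | push {0}
  [11] u=0 | in 11111 | out 01010 | ==

Converged values:
  [0] 01010
  [1] 11110
  [2] 11111
  [3] 01001
  [4] 01111
  [5] 01111
  [6] 10001
  [7] 11111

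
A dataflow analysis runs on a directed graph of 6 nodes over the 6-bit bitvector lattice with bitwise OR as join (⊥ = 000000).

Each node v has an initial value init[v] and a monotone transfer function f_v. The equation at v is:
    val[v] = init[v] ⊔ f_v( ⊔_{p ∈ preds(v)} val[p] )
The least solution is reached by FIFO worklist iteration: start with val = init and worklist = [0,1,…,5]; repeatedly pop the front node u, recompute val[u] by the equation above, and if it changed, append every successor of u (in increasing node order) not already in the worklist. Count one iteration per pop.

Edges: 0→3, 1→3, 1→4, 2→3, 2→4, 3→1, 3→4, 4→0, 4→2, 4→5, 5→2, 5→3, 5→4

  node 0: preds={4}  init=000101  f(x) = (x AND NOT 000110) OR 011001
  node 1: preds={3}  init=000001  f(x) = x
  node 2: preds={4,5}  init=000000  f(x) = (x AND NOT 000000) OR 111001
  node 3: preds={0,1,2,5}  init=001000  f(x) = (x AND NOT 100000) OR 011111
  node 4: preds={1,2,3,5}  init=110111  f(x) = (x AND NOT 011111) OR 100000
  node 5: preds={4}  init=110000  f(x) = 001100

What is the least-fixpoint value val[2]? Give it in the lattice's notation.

111111

Worklist (10 pops):
  #1 pop 0: in=110111 → 111101 (was 000101); enqueue []
  #2 pop 1: in=001000 → 001001 (was 000001); enqueue []
  #3 pop 2: in=110111 → 111111 (was 000000); enqueue []
  #4 pop 3: in=111111 → 011111 (was 001000); enqueue [1]
  #5 pop 4: in=111111 → 110111 (no change)
  #6 pop 5: in=110111 → 111100 (was 110000); enqueue [2,3,4]
  #7 pop 1: in=011111 → 011111 (was 001001); enqueue []
  #8 pop 2: in=111111 → 111111 (no change)
  #9 pop 3: in=111111 → 011111 (no change)
  #10 pop 4: in=111111 → 110111 (no change)

Fixpoint:
  val[0] = 111101
  val[1] = 011111
  val[2] = 111111
  val[3] = 011111
  val[4] = 110111
  val[5] = 111100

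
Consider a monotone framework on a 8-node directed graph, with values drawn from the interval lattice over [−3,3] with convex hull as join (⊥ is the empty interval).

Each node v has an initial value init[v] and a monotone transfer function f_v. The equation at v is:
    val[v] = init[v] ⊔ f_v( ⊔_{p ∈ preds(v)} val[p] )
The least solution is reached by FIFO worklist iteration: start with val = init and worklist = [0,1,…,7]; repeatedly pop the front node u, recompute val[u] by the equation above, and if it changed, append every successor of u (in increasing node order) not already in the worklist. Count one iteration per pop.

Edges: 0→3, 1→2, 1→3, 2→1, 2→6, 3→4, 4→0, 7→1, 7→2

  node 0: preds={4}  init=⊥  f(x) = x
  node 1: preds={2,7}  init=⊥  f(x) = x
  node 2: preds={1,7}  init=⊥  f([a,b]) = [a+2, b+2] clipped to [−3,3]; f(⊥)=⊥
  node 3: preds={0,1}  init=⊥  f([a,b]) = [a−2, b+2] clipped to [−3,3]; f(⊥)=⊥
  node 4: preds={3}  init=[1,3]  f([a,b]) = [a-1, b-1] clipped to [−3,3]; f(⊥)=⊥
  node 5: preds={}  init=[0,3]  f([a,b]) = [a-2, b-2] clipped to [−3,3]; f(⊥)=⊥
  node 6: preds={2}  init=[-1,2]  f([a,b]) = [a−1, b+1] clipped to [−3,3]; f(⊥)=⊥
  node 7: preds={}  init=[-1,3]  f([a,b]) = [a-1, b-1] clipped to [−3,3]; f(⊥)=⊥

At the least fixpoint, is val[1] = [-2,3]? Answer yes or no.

no

Iteration log — 11 steps:
  step 1. node 0  ⊔preds=[1,3]  new=[1,3]  old=⊥  +wl: 
  step 2. node 1  ⊔preds=[-1,3]  new=[-1,3]  old=⊥  +wl: 
  step 3. node 2  ⊔preds=[-1,3]  new=[1,3]  old=⊥  +wl: 1
  step 4. node 3  ⊔preds=[-1,3]  new=[-3,3]  old=⊥  +wl: 
  step 5. node 4  ⊔preds=[-3,3]  new=[-3,3]  old=[1,3]  +wl: 0
  step 6. node 5  ⊔preds=⊥  new=[0,3]  stable
  step 7. node 6  ⊔preds=[1,3]  new=[-1,3]  old=[-1,2]  +wl: 
  step 8. node 7  ⊔preds=⊥  new=[-1,3]  stable
  step 9. node 1  ⊔preds=[-1,3]  new=[-1,3]  stable
  step 10. node 0  ⊔preds=[-3,3]  new=[-3,3]  old=[1,3]  +wl: 3
  step 11. node 3  ⊔preds=[-3,3]  new=[-3,3]  stable

Least fixpoint reached:
  node 0: [-3,3]
  node 1: [-1,3]
  node 2: [1,3]
  node 3: [-3,3]
  node 4: [-3,3]
  node 5: [0,3]
  node 6: [-1,3]
  node 7: [-1,3]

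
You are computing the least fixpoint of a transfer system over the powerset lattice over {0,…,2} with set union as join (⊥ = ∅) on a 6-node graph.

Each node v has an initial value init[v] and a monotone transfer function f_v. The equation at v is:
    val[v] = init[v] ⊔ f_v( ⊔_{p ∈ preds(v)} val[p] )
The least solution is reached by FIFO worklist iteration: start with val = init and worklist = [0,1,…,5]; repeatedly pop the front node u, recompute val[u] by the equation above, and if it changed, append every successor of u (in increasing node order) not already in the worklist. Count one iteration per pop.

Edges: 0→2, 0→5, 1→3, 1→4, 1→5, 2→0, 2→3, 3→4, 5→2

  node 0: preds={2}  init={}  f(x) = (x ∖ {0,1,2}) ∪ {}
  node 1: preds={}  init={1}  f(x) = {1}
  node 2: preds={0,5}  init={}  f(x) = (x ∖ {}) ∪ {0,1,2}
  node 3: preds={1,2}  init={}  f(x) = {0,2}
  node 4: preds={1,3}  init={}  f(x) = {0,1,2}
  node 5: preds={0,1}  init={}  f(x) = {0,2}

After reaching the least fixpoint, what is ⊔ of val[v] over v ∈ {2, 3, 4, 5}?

{0,1,2}

Worklist (8 pops):
  #1 pop 0: in={} → {} (no change)
  #2 pop 1: in={} → {1} (no change)
  #3 pop 2: in={} → {0,1,2} (was {}); enqueue [0]
  #4 pop 3: in={0,1,2} → {0,2} (was {}); enqueue []
  #5 pop 4: in={0,1,2} → {0,1,2} (was {}); enqueue []
  #6 pop 5: in={1} → {0,2} (was {}); enqueue [2]
  #7 pop 0: in={0,1,2} → {} (no change)
  #8 pop 2: in={0,2} → {0,1,2} (no change)

Fixpoint:
  val[0] = {}
  val[1] = {1}
  val[2] = {0,1,2}
  val[3] = {0,2}
  val[4] = {0,1,2}
  val[5] = {0,2}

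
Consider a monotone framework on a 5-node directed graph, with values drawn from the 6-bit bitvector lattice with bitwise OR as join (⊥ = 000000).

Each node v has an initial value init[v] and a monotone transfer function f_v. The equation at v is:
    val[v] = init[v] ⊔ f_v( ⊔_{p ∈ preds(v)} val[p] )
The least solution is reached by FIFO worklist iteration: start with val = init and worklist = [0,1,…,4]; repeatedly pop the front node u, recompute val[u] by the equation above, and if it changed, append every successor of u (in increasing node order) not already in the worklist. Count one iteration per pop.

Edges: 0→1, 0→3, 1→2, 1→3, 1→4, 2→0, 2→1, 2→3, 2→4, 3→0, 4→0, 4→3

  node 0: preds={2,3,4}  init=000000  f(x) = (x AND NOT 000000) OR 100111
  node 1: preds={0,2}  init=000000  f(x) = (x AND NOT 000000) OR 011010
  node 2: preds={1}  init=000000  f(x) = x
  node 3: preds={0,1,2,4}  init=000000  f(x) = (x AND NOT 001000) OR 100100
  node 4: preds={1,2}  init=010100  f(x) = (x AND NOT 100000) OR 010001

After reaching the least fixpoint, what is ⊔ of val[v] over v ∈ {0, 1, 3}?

111111

Trace (8 dequeues):
  [1] u=0 | in 010100 | out 110111 | prev 000000 | push {}
  [2] u=1 | in 110111 | out 111111 | prev 000000 | push {}
  [3] u=2 | in 111111 | out 111111 | prev 000000 | push {0,1}
  [4] u=3 | in 111111 | out 110111 | prev 000000 | push {}
  [5] u=4 | in 111111 | out 011111 | prev 010100 | push {3}
  [6] u=0 | in 111111 | out 111111 | prev 110111 | push {}
  [7] u=1 | in 111111 | out 111111 | ==
  [8] u=3 | in 111111 | out 110111 | ==

Converged values:
  [0] 111111
  [1] 111111
  [2] 111111
  [3] 110111
  [4] 011111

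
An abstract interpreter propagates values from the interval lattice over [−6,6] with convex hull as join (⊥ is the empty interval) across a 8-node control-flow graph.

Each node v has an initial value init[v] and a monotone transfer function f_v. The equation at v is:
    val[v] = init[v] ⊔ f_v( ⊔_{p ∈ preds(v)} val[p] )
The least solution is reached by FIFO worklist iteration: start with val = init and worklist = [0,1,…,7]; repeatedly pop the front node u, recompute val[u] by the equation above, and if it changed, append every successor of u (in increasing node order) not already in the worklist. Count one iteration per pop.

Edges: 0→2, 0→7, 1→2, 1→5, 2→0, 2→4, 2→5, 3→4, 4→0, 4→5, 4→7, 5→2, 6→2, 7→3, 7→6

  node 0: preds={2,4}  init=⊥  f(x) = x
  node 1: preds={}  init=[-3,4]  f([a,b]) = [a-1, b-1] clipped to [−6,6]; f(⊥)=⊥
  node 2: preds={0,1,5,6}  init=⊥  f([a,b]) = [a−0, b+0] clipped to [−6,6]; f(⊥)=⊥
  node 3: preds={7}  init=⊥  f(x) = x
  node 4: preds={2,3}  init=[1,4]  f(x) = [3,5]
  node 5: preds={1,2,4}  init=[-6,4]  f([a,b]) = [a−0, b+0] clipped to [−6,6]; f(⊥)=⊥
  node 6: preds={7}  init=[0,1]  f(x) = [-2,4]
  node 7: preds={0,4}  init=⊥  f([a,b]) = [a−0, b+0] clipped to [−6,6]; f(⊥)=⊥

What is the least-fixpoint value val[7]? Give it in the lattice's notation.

[-6,5]

Worklist (19 pops):
  #1 pop 0: in=[1,4] → [1,4] (was ⊥); enqueue []
  #2 pop 1: in=⊥ → [-3,4] (no change)
  #3 pop 2: in=[-6,4] → [-6,4] (was ⊥); enqueue [0]
  #4 pop 3: in=⊥ → ⊥ (no change)
  #5 pop 4: in=[-6,4] → [1,5] (was [1,4]); enqueue []
  #6 pop 5: in=[-6,5] → [-6,5] (was [-6,4]); enqueue [2]
  #7 pop 6: in=⊥ → [-2,4] (was [0,1]); enqueue []
  #8 pop 7: in=[1,5] → [1,5] (was ⊥); enqueue [3,6]
  #9 pop 0: in=[-6,5] → [-6,5] (was [1,4]); enqueue [7]
  #10 pop 2: in=[-6,5] → [-6,5] (was [-6,4]); enqueue [0,4,5]
  #11 pop 3: in=[1,5] → [1,5] (was ⊥); enqueue []
  #12 pop 6: in=[1,5] → [-2,4] (no change)
  #13 pop 7: in=[-6,5] → [-6,5] (was [1,5]); enqueue [3,6]
  #14 pop 0: in=[-6,5] → [-6,5] (no change)
  #15 pop 4: in=[-6,5] → [1,5] (no change)
  #16 pop 5: in=[-6,5] → [-6,5] (no change)
  #17 pop 3: in=[-6,5] → [-6,5] (was [1,5]); enqueue [4]
  #18 pop 6: in=[-6,5] → [-2,4] (no change)
  #19 pop 4: in=[-6,5] → [1,5] (no change)

Fixpoint:
  val[0] = [-6,5]
  val[1] = [-3,4]
  val[2] = [-6,5]
  val[3] = [-6,5]
  val[4] = [1,5]
  val[5] = [-6,5]
  val[6] = [-2,4]
  val[7] = [-6,5]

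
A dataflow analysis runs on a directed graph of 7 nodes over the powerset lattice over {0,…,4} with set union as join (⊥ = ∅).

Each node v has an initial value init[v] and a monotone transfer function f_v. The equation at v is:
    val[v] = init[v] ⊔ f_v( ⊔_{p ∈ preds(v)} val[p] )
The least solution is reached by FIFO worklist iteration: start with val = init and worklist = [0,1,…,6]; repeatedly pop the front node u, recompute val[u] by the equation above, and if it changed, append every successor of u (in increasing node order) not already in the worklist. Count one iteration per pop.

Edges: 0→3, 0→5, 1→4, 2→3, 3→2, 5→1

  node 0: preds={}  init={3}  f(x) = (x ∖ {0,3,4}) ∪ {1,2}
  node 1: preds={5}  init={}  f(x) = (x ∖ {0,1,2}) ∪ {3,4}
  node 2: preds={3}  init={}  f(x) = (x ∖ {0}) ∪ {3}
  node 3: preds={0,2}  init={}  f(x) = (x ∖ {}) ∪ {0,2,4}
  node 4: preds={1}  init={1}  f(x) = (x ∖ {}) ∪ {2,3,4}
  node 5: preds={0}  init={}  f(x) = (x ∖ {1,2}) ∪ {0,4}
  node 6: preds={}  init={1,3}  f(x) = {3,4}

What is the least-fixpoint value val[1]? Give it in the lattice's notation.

Worklist (10 pops):
  #1 pop 0: in={} → {1,2,3} (was {3}); enqueue []
  #2 pop 1: in={} → {3,4} (was {}); enqueue []
  #3 pop 2: in={} → {3} (was {}); enqueue []
  #4 pop 3: in={1,2,3} → {0,1,2,3,4} (was {}); enqueue [2]
  #5 pop 4: in={3,4} → {1,2,3,4} (was {1}); enqueue []
  #6 pop 5: in={1,2,3} → {0,3,4} (was {}); enqueue [1]
  #7 pop 6: in={} → {1,3,4} (was {1,3}); enqueue []
  #8 pop 2: in={0,1,2,3,4} → {1,2,3,4} (was {3}); enqueue [3]
  #9 pop 1: in={0,3,4} → {3,4} (no change)
  #10 pop 3: in={1,2,3,4} → {0,1,2,3,4} (no change)

Fixpoint:
  val[0] = {1,2,3}
  val[1] = {3,4}
  val[2] = {1,2,3,4}
  val[3] = {0,1,2,3,4}
  val[4] = {1,2,3,4}
  val[5] = {0,3,4}
  val[6] = {1,3,4}

{3,4}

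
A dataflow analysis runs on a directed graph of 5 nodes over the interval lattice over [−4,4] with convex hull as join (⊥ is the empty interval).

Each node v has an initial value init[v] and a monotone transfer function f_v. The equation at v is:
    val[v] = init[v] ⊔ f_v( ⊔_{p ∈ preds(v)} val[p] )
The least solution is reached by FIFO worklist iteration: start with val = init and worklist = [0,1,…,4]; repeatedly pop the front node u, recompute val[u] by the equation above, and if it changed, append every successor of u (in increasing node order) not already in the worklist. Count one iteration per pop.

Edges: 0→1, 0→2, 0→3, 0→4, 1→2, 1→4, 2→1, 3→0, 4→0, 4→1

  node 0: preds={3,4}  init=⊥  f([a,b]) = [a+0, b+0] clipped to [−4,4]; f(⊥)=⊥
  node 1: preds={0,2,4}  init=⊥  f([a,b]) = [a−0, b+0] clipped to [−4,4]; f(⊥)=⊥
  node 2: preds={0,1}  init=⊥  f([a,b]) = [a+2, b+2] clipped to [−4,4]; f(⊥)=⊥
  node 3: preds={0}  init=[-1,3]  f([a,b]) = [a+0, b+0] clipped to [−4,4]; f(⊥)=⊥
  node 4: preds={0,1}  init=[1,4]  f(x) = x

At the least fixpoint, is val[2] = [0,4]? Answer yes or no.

Worklist (7 pops):
  #1 pop 0: in=[-1,4] → [-1,4] (was ⊥); enqueue []
  #2 pop 1: in=[-1,4] → [-1,4] (was ⊥); enqueue []
  #3 pop 2: in=[-1,4] → [1,4] (was ⊥); enqueue [1]
  #4 pop 3: in=[-1,4] → [-1,4] (was [-1,3]); enqueue [0]
  #5 pop 4: in=[-1,4] → [-1,4] (was [1,4]); enqueue []
  #6 pop 1: in=[-1,4] → [-1,4] (no change)
  #7 pop 0: in=[-1,4] → [-1,4] (no change)

Fixpoint:
  val[0] = [-1,4]
  val[1] = [-1,4]
  val[2] = [1,4]
  val[3] = [-1,4]
  val[4] = [-1,4]

no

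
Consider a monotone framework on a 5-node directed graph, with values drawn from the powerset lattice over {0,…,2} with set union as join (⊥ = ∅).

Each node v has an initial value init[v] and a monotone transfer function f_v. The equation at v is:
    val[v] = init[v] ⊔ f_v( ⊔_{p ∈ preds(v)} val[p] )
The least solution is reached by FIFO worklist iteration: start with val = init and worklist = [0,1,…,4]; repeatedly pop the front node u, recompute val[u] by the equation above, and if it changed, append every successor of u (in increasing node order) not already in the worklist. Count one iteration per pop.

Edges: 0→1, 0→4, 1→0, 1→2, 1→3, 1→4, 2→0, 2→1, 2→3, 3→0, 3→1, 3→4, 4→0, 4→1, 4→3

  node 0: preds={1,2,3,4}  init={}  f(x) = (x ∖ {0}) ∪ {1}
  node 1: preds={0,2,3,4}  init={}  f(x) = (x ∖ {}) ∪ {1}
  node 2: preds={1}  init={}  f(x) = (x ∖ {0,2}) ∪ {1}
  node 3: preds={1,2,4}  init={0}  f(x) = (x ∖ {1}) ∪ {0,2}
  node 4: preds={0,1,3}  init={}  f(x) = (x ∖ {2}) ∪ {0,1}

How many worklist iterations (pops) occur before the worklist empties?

11

Worklist (11 pops):
  #1 pop 0: in={0} → {1} (was {}); enqueue []
  #2 pop 1: in={0,1} → {0,1} (was {}); enqueue [0]
  #3 pop 2: in={0,1} → {1} (was {}); enqueue [1]
  #4 pop 3: in={0,1} → {0,2} (was {0}); enqueue []
  #5 pop 4: in={0,1,2} → {0,1} (was {}); enqueue [3]
  #6 pop 0: in={0,1,2} → {1,2} (was {1}); enqueue [4]
  #7 pop 1: in={0,1,2} → {0,1,2} (was {0,1}); enqueue [0,2]
  #8 pop 3: in={0,1,2} → {0,2} (no change)
  #9 pop 4: in={0,1,2} → {0,1} (no change)
  #10 pop 0: in={0,1,2} → {1,2} (no change)
  #11 pop 2: in={0,1,2} → {1} (no change)

Fixpoint:
  val[0] = {1,2}
  val[1] = {0,1,2}
  val[2] = {1}
  val[3] = {0,2}
  val[4] = {0,1}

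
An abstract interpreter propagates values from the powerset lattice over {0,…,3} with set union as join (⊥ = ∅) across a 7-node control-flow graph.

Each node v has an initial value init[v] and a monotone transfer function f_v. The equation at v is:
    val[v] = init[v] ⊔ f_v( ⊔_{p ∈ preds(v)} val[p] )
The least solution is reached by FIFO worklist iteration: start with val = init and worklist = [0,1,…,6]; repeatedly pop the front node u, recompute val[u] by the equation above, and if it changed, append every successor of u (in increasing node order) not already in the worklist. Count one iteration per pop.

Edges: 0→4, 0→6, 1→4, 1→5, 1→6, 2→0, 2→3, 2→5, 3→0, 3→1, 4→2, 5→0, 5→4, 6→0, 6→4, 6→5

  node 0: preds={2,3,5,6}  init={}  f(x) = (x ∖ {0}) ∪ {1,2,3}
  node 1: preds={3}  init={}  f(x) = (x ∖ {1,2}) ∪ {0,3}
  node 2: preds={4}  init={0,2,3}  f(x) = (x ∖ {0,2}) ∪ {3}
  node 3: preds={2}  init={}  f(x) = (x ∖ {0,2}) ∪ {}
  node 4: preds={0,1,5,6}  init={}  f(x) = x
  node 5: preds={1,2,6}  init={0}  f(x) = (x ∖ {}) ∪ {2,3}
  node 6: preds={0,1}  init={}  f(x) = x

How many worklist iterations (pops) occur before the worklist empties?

Iteration log — 17 steps:
  step 1. node 0  ⊔preds={0,2,3}  new={1,2,3}  old={}  +wl: 
  step 2. node 1  ⊔preds={}  new={0,3}  old={}  +wl: 
  step 3. node 2  ⊔preds={}  new={0,2,3}  stable
  step 4. node 3  ⊔preds={0,2,3}  new={3}  old={}  +wl: 0,1
  step 5. node 4  ⊔preds={0,1,2,3}  new={0,1,2,3}  old={}  +wl: 2
  step 6. node 5  ⊔preds={0,2,3}  new={0,2,3}  old={0}  +wl: 4
  step 7. node 6  ⊔preds={0,1,2,3}  new={0,1,2,3}  old={}  +wl: 5
  step 8. node 0  ⊔preds={0,1,2,3}  new={1,2,3}  stable
  step 9. node 1  ⊔preds={3}  new={0,3}  stable
  step 10. node 2  ⊔preds={0,1,2,3}  new={0,1,2,3}  old={0,2,3}  +wl: 0,3
  step 11. node 4  ⊔preds={0,1,2,3}  new={0,1,2,3}  stable
  step 12. node 5  ⊔preds={0,1,2,3}  new={0,1,2,3}  old={0,2,3}  +wl: 4
  step 13. node 0  ⊔preds={0,1,2,3}  new={1,2,3}  stable
  step 14. node 3  ⊔preds={0,1,2,3}  new={1,3}  old={3}  +wl: 0,1
  step 15. node 4  ⊔preds={0,1,2,3}  new={0,1,2,3}  stable
  step 16. node 0  ⊔preds={0,1,2,3}  new={1,2,3}  stable
  step 17. node 1  ⊔preds={1,3}  new={0,3}  stable

Least fixpoint reached:
  node 0: {1,2,3}
  node 1: {0,3}
  node 2: {0,1,2,3}
  node 3: {1,3}
  node 4: {0,1,2,3}
  node 5: {0,1,2,3}
  node 6: {0,1,2,3}

17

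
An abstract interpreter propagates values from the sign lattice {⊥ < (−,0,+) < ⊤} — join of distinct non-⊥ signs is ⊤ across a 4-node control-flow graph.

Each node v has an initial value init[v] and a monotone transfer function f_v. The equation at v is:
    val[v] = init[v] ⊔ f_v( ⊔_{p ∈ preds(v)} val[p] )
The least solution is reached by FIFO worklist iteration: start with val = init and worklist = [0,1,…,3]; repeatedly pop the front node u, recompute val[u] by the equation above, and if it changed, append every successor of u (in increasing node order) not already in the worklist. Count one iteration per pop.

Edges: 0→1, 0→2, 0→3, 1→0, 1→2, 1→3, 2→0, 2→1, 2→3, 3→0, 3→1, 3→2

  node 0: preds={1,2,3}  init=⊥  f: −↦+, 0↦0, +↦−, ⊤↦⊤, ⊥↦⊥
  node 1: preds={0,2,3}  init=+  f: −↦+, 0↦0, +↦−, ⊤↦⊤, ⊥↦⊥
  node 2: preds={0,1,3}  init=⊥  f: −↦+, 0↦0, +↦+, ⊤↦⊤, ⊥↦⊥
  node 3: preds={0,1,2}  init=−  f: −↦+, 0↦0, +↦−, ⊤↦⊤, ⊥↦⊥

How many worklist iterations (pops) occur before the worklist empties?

Iteration log — 7 steps:
  step 1. node 0  ⊔preds=⊤  new=⊤  old=⊥  +wl: 
  step 2. node 1  ⊔preds=⊤  new=⊤  old=+  +wl: 0
  step 3. node 2  ⊔preds=⊤  new=⊤  old=⊥  +wl: 1
  step 4. node 3  ⊔preds=⊤  new=⊤  old=−  +wl: 2
  step 5. node 0  ⊔preds=⊤  new=⊤  stable
  step 6. node 1  ⊔preds=⊤  new=⊤  stable
  step 7. node 2  ⊔preds=⊤  new=⊤  stable

Least fixpoint reached:
  node 0: ⊤
  node 1: ⊤
  node 2: ⊤
  node 3: ⊤

7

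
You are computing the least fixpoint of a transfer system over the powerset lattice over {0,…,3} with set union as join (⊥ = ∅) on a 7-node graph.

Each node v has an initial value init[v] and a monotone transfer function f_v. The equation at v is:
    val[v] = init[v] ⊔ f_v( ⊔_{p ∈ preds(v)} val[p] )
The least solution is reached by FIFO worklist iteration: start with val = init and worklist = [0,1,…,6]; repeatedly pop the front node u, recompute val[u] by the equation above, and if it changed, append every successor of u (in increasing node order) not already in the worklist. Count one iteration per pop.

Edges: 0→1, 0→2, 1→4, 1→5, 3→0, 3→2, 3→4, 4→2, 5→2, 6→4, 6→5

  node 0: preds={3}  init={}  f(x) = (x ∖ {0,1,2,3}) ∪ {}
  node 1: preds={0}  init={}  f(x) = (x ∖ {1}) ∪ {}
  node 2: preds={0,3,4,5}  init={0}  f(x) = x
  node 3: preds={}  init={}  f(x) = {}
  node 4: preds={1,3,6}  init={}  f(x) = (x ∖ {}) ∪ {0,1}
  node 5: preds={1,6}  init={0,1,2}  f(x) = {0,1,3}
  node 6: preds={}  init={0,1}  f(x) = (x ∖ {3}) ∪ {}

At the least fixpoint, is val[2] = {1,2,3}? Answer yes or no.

no

Iteration log — 8 steps:
  step 1. node 0  ⊔preds={}  new={}  stable
  step 2. node 1  ⊔preds={}  new={}  stable
  step 3. node 2  ⊔preds={0,1,2}  new={0,1,2}  old={0}  +wl: 
  step 4. node 3  ⊔preds={}  new={}  stable
  step 5. node 4  ⊔preds={0,1}  new={0,1}  old={}  +wl: 2
  step 6. node 5  ⊔preds={0,1}  new={0,1,2,3}  old={0,1,2}  +wl: 
  step 7. node 6  ⊔preds={}  new={0,1}  stable
  step 8. node 2  ⊔preds={0,1,2,3}  new={0,1,2,3}  old={0,1,2}  +wl: 

Least fixpoint reached:
  node 0: {}
  node 1: {}
  node 2: {0,1,2,3}
  node 3: {}
  node 4: {0,1}
  node 5: {0,1,2,3}
  node 6: {0,1}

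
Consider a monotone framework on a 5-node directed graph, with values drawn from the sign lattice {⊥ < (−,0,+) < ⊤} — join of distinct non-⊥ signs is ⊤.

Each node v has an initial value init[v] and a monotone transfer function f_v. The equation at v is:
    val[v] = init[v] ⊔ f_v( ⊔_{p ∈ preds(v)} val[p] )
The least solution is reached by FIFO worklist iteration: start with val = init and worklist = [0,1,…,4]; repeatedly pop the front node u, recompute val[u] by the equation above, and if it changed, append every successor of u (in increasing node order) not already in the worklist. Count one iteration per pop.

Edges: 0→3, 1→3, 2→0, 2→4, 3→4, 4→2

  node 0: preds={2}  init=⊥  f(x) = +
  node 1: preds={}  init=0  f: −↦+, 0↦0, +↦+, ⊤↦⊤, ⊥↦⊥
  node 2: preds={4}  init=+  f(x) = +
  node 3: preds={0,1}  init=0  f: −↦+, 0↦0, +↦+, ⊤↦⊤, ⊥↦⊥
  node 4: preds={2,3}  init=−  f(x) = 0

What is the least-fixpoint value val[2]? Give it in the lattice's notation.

+

Iteration log — 6 steps:
  step 1. node 0  ⊔preds=+  new=+  old=⊥  +wl: 
  step 2. node 1  ⊔preds=⊥  new=0  stable
  step 3. node 2  ⊔preds=−  new=+  stable
  step 4. node 3  ⊔preds=⊤  new=⊤  old=0  +wl: 
  step 5. node 4  ⊔preds=⊤  new=⊤  old=−  +wl: 2
  step 6. node 2  ⊔preds=⊤  new=+  stable

Least fixpoint reached:
  node 0: +
  node 1: 0
  node 2: +
  node 3: ⊤
  node 4: ⊤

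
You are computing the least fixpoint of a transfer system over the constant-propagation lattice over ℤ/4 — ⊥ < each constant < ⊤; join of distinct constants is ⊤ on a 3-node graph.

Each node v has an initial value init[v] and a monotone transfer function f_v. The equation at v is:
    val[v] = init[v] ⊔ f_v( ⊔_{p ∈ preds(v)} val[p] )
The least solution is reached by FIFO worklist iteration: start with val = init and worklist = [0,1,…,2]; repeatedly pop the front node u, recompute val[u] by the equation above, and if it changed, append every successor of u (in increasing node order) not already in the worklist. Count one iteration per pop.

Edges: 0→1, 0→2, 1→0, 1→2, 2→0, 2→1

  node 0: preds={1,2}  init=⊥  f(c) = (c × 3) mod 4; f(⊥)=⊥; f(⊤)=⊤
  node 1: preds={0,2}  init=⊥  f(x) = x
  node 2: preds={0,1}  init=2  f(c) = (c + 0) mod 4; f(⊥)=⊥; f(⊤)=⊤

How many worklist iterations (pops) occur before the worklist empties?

4

Trace (4 dequeues):
  [1] u=0 | in 2 | out 2 | prev ⊥ | push {}
  [2] u=1 | in 2 | out 2 | prev ⊥ | push {0}
  [3] u=2 | in 2 | out 2 | ==
  [4] u=0 | in 2 | out 2 | ==

Converged values:
  [0] 2
  [1] 2
  [2] 2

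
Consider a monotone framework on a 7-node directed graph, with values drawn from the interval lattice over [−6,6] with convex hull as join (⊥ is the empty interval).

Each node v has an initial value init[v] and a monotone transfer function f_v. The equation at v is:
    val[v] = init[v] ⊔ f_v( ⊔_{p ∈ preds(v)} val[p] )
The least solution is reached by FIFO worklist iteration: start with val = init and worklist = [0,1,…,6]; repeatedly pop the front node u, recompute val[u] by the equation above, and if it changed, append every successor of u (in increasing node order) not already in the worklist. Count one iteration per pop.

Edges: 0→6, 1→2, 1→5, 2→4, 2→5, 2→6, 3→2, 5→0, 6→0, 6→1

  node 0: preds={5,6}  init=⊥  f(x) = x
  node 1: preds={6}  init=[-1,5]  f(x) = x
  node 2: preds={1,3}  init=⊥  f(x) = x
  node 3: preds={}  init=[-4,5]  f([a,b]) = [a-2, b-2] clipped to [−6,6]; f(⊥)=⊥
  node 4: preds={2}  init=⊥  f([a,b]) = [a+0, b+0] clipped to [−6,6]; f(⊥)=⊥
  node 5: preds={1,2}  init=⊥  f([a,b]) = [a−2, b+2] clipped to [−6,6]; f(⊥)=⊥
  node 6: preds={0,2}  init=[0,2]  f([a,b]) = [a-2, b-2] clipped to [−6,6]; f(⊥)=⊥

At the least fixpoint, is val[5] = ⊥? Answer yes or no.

no

Worklist (16 pops):
  #1 pop 0: in=[0,2] → [0,2] (was ⊥); enqueue []
  #2 pop 1: in=[0,2] → [-1,5] (no change)
  #3 pop 2: in=[-4,5] → [-4,5] (was ⊥); enqueue []
  #4 pop 3: in=⊥ → [-4,5] (no change)
  #5 pop 4: in=[-4,5] → [-4,5] (was ⊥); enqueue []
  #6 pop 5: in=[-4,5] → [-6,6] (was ⊥); enqueue [0]
  #7 pop 6: in=[-4,5] → [-6,3] (was [0,2]); enqueue [1]
  #8 pop 0: in=[-6,6] → [-6,6] (was [0,2]); enqueue [6]
  #9 pop 1: in=[-6,3] → [-6,5] (was [-1,5]); enqueue [2,5]
  #10 pop 6: in=[-6,6] → [-6,4] (was [-6,3]); enqueue [0,1]
  #11 pop 2: in=[-6,5] → [-6,5] (was [-4,5]); enqueue [4,6]
  #12 pop 5: in=[-6,5] → [-6,6] (no change)
  #13 pop 0: in=[-6,6] → [-6,6] (no change)
  #14 pop 1: in=[-6,4] → [-6,5] (no change)
  #15 pop 4: in=[-6,5] → [-6,5] (was [-4,5]); enqueue []
  #16 pop 6: in=[-6,6] → [-6,4] (no change)

Fixpoint:
  val[0] = [-6,6]
  val[1] = [-6,5]
  val[2] = [-6,5]
  val[3] = [-4,5]
  val[4] = [-6,5]
  val[5] = [-6,6]
  val[6] = [-6,4]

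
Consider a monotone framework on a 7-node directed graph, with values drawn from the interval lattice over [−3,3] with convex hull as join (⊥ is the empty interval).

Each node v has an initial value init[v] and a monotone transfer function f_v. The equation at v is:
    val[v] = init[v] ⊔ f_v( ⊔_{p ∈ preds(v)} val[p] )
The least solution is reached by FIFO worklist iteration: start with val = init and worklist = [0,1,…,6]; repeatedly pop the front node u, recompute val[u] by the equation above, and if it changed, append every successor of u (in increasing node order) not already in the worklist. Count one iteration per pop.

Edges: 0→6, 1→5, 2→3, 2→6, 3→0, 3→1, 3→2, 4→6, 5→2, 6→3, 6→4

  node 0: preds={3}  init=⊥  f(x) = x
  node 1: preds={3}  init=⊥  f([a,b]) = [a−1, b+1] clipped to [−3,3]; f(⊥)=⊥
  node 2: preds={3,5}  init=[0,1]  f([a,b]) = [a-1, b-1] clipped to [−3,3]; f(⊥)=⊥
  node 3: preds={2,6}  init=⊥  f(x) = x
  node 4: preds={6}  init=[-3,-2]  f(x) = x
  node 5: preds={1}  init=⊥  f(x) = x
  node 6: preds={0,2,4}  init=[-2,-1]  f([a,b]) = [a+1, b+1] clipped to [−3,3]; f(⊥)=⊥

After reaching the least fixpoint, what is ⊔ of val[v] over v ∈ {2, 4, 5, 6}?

[-3,3]

Worklist (26 pops):
  #1 pop 0: in=⊥ → ⊥ (no change)
  #2 pop 1: in=⊥ → ⊥ (no change)
  #3 pop 2: in=⊥ → [0,1] (no change)
  #4 pop 3: in=[-2,1] → [-2,1] (was ⊥); enqueue [0,1,2]
  #5 pop 4: in=[-2,-1] → [-3,-1] (was [-3,-2]); enqueue []
  #6 pop 5: in=⊥ → ⊥ (no change)
  #7 pop 6: in=[-3,1] → [-2,2] (was [-2,-1]); enqueue [3,4]
  #8 pop 0: in=[-2,1] → [-2,1] (was ⊥); enqueue [6]
  #9 pop 1: in=[-2,1] → [-3,2] (was ⊥); enqueue [5]
  #10 pop 2: in=[-2,1] → [-3,1] (was [0,1]); enqueue []
  #11 pop 3: in=[-3,2] → [-3,2] (was [-2,1]); enqueue [0,1,2]
  #12 pop 4: in=[-2,2] → [-3,2] (was [-3,-1]); enqueue []
  #13 pop 6: in=[-3,2] → [-2,3] (was [-2,2]); enqueue [3,4]
  #14 pop 5: in=[-3,2] → [-3,2] (was ⊥); enqueue []
  #15 pop 0: in=[-3,2] → [-3,2] (was [-2,1]); enqueue [6]
  #16 pop 1: in=[-3,2] → [-3,3] (was [-3,2]); enqueue [5]
  #17 pop 2: in=[-3,2] → [-3,1] (no change)
  #18 pop 3: in=[-3,3] → [-3,3] (was [-3,2]); enqueue [0,1,2]
  #19 pop 4: in=[-2,3] → [-3,3] (was [-3,2]); enqueue []
  #20 pop 6: in=[-3,3] → [-2,3] (no change)
  #21 pop 5: in=[-3,3] → [-3,3] (was [-3,2]); enqueue []
  #22 pop 0: in=[-3,3] → [-3,3] (was [-3,2]); enqueue [6]
  #23 pop 1: in=[-3,3] → [-3,3] (no change)
  #24 pop 2: in=[-3,3] → [-3,2] (was [-3,1]); enqueue [3]
  #25 pop 6: in=[-3,3] → [-2,3] (no change)
  #26 pop 3: in=[-3,3] → [-3,3] (no change)

Fixpoint:
  val[0] = [-3,3]
  val[1] = [-3,3]
  val[2] = [-3,2]
  val[3] = [-3,3]
  val[4] = [-3,3]
  val[5] = [-3,3]
  val[6] = [-2,3]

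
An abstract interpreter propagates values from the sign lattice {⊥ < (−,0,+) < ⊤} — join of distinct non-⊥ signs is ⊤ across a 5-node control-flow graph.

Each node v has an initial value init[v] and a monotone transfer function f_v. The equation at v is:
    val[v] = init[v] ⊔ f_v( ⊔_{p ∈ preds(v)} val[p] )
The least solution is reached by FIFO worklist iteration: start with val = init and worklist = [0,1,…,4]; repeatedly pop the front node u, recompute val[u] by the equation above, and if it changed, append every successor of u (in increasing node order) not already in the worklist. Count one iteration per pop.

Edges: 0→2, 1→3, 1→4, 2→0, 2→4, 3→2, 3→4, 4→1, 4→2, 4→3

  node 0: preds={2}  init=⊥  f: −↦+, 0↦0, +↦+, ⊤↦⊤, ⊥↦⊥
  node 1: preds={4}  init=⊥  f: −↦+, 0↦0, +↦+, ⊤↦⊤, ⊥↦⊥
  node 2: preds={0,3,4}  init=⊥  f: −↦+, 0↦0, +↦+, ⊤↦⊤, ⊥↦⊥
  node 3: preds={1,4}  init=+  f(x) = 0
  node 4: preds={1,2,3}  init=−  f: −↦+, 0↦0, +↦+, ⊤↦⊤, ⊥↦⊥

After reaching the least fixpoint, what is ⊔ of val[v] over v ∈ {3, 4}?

Trace (10 dequeues):
  [1] u=0 | in ⊥ | out ⊥ | ==
  [2] u=1 | in − | out + | prev ⊥ | push {}
  [3] u=2 | in ⊤ | out ⊤ | prev ⊥ | push {0}
  [4] u=3 | in ⊤ | out ⊤ | prev + | push {2}
  [5] u=4 | in ⊤ | out ⊤ | prev − | push {1,3}
  [6] u=0 | in ⊤ | out ⊤ | prev ⊥ | push {}
  [7] u=2 | in ⊤ | out ⊤ | ==
  [8] u=1 | in ⊤ | out ⊤ | prev + | push {4}
  [9] u=3 | in ⊤ | out ⊤ | ==
  [10] u=4 | in ⊤ | out ⊤ | ==

Converged values:
  [0] ⊤
  [1] ⊤
  [2] ⊤
  [3] ⊤
  [4] ⊤

⊤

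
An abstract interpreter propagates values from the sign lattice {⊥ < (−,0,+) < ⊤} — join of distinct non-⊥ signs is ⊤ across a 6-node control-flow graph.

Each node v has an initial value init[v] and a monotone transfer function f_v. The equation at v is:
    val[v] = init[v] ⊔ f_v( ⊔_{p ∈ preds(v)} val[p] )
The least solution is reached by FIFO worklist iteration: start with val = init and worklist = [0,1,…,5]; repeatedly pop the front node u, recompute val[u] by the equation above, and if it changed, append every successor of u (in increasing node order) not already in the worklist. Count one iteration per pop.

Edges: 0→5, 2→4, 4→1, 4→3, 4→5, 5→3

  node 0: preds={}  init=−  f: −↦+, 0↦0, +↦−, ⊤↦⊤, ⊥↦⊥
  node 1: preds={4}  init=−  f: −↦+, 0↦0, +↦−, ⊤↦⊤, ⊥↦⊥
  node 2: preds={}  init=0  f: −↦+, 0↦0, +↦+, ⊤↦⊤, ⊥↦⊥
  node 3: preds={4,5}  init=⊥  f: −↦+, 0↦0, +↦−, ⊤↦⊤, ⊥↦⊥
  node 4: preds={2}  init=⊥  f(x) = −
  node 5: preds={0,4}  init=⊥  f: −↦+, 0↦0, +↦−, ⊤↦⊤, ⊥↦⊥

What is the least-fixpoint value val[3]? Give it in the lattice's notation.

⊤

Iteration log — 8 steps:
  step 1. node 0  ⊔preds=⊥  new=−  stable
  step 2. node 1  ⊔preds=⊥  new=−  stable
  step 3. node 2  ⊔preds=⊥  new=0  stable
  step 4. node 3  ⊔preds=⊥  new=⊥  stable
  step 5. node 4  ⊔preds=0  new=−  old=⊥  +wl: 1,3
  step 6. node 5  ⊔preds=−  new=+  old=⊥  +wl: 
  step 7. node 1  ⊔preds=−  new=⊤  old=−  +wl: 
  step 8. node 3  ⊔preds=⊤  new=⊤  old=⊥  +wl: 

Least fixpoint reached:
  node 0: −
  node 1: ⊤
  node 2: 0
  node 3: ⊤
  node 4: −
  node 5: +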